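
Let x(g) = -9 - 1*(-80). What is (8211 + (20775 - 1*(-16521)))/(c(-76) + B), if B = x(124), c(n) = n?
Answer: -45507/5 ≈ -9101.4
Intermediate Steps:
x(g) = 71 (x(g) = -9 + 80 = 71)
B = 71
(8211 + (20775 - 1*(-16521)))/(c(-76) + B) = (8211 + (20775 - 1*(-16521)))/(-76 + 71) = (8211 + (20775 + 16521))/(-5) = (8211 + 37296)*(-⅕) = 45507*(-⅕) = -45507/5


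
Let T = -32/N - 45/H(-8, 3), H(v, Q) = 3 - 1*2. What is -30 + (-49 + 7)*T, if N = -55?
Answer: 100956/55 ≈ 1835.6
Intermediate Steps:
H(v, Q) = 1 (H(v, Q) = 3 - 2 = 1)
T = -2443/55 (T = -32/(-55) - 45/1 = -32*(-1/55) - 45*1 = 32/55 - 45 = -2443/55 ≈ -44.418)
-30 + (-49 + 7)*T = -30 + (-49 + 7)*(-2443/55) = -30 - 42*(-2443/55) = -30 + 102606/55 = 100956/55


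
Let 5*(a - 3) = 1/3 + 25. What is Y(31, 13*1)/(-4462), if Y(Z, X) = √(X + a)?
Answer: -√1185/33465 ≈ -0.0010287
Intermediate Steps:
a = 121/15 (a = 3 + (1/3 + 25)/5 = 3 + (⅓ + 25)/5 = 3 + (⅕)*(76/3) = 3 + 76/15 = 121/15 ≈ 8.0667)
Y(Z, X) = √(121/15 + X) (Y(Z, X) = √(X + 121/15) = √(121/15 + X))
Y(31, 13*1)/(-4462) = (√(1815 + 225*(13*1))/15)/(-4462) = (√(1815 + 225*13)/15)*(-1/4462) = (√(1815 + 2925)/15)*(-1/4462) = (√4740/15)*(-1/4462) = ((2*√1185)/15)*(-1/4462) = (2*√1185/15)*(-1/4462) = -√1185/33465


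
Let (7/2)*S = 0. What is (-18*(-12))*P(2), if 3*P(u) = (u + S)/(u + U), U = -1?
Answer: 144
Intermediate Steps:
S = 0 (S = (2/7)*0 = 0)
P(u) = u/(3*(-1 + u)) (P(u) = ((u + 0)/(u - 1))/3 = (u/(-1 + u))/3 = u/(3*(-1 + u)))
(-18*(-12))*P(2) = (-18*(-12))*((⅓)*2/(-1 + 2)) = 216*((⅓)*2/1) = 216*((⅓)*2*1) = 216*(⅔) = 144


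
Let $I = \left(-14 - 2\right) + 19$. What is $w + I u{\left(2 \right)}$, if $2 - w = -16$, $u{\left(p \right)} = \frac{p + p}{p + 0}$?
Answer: $24$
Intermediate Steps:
$u{\left(p \right)} = 2$ ($u{\left(p \right)} = \frac{2 p}{p} = 2$)
$w = 18$ ($w = 2 - -16 = 2 + 16 = 18$)
$I = 3$ ($I = \left(-14 - 2\right) + 19 = -16 + 19 = 3$)
$w + I u{\left(2 \right)} = 18 + 3 \cdot 2 = 18 + 6 = 24$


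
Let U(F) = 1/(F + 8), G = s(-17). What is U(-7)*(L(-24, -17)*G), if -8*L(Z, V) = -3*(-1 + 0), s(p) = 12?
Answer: -9/2 ≈ -4.5000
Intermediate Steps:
G = 12
U(F) = 1/(8 + F)
L(Z, V) = -3/8 (L(Z, V) = -(-3)*(-1 + 0)/8 = -(-3)*(-1)/8 = -1/8*3 = -3/8)
U(-7)*(L(-24, -17)*G) = (-3/8*12)/(8 - 7) = -9/2/1 = 1*(-9/2) = -9/2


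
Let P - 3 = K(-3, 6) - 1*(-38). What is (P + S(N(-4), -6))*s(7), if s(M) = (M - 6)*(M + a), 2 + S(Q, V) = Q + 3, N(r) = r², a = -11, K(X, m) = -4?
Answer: -216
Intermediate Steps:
S(Q, V) = 1 + Q (S(Q, V) = -2 + (Q + 3) = -2 + (3 + Q) = 1 + Q)
P = 37 (P = 3 + (-4 - 1*(-38)) = 3 + (-4 + 38) = 3 + 34 = 37)
s(M) = (-11 + M)*(-6 + M) (s(M) = (M - 6)*(M - 11) = (-6 + M)*(-11 + M) = (-11 + M)*(-6 + M))
(P + S(N(-4), -6))*s(7) = (37 + (1 + (-4)²))*(66 + 7² - 17*7) = (37 + (1 + 16))*(66 + 49 - 119) = (37 + 17)*(-4) = 54*(-4) = -216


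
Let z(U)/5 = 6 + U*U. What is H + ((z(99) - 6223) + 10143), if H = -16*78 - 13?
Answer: 51694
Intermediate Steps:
H = -1261 (H = -1248 - 13 = -1261)
z(U) = 30 + 5*U² (z(U) = 5*(6 + U*U) = 5*(6 + U²) = 30 + 5*U²)
H + ((z(99) - 6223) + 10143) = -1261 + (((30 + 5*99²) - 6223) + 10143) = -1261 + (((30 + 5*9801) - 6223) + 10143) = -1261 + (((30 + 49005) - 6223) + 10143) = -1261 + ((49035 - 6223) + 10143) = -1261 + (42812 + 10143) = -1261 + 52955 = 51694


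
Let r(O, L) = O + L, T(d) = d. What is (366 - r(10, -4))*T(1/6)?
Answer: 60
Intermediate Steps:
r(O, L) = L + O
(366 - r(10, -4))*T(1/6) = (366 - (-4 + 10))/6 = (366 - 1*6)*(⅙) = (366 - 6)*(⅙) = 360*(⅙) = 60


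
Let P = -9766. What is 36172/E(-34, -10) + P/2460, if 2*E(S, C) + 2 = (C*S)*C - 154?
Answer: -26586767/1093470 ≈ -24.314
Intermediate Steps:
E(S, C) = -78 + S*C**2/2 (E(S, C) = -1 + ((C*S)*C - 154)/2 = -1 + (S*C**2 - 154)/2 = -1 + (-154 + S*C**2)/2 = -1 + (-77 + S*C**2/2) = -78 + S*C**2/2)
36172/E(-34, -10) + P/2460 = 36172/(-78 + (1/2)*(-34)*(-10)**2) - 9766/2460 = 36172/(-78 + (1/2)*(-34)*100) - 9766*1/2460 = 36172/(-78 - 1700) - 4883/1230 = 36172/(-1778) - 4883/1230 = 36172*(-1/1778) - 4883/1230 = -18086/889 - 4883/1230 = -26586767/1093470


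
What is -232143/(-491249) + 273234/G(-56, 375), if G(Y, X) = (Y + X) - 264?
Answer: 12203517921/2456245 ≈ 4968.4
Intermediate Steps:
G(Y, X) = -264 + X + Y (G(Y, X) = (X + Y) - 264 = -264 + X + Y)
-232143/(-491249) + 273234/G(-56, 375) = -232143/(-491249) + 273234/(-264 + 375 - 56) = -232143*(-1/491249) + 273234/55 = 232143/491249 + 273234*(1/55) = 232143/491249 + 273234/55 = 12203517921/2456245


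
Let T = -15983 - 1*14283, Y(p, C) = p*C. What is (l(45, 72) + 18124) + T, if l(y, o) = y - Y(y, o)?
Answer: -15337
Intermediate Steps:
Y(p, C) = C*p
T = -30266 (T = -15983 - 14283 = -30266)
l(y, o) = y - o*y
(l(45, 72) + 18124) + T = (45*(1 - 1*72) + 18124) - 30266 = (45*(1 - 72) + 18124) - 30266 = (45*(-71) + 18124) - 30266 = (-3195 + 18124) - 30266 = 14929 - 30266 = -15337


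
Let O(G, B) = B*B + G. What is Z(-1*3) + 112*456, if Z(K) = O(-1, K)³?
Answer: 51584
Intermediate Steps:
O(G, B) = G + B² (O(G, B) = B² + G = G + B²)
Z(K) = (-1 + K²)³
Z(-1*3) + 112*456 = (-1 + (-1*3)²)³ + 112*456 = (-1 + (-3)²)³ + 51072 = (-1 + 9)³ + 51072 = 8³ + 51072 = 512 + 51072 = 51584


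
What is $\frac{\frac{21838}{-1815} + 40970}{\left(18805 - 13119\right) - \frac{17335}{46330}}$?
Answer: $\frac{688822505392}{95619661335} \approx 7.2038$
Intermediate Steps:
$\frac{\frac{21838}{-1815} + 40970}{\left(18805 - 13119\right) - \frac{17335}{46330}} = \frac{21838 \left(- \frac{1}{1815}\right) + 40970}{5686 - \frac{3467}{9266}} = \frac{- \frac{21838}{1815} + 40970}{5686 - \frac{3467}{9266}} = \frac{74338712}{1815 \cdot \frac{52683009}{9266}} = \frac{74338712}{1815} \cdot \frac{9266}{52683009} = \frac{688822505392}{95619661335}$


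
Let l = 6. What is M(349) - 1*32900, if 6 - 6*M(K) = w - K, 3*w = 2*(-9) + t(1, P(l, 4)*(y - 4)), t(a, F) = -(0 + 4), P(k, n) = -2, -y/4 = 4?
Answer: -591113/18 ≈ -32840.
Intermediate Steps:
y = -16 (y = -4*4 = -16)
t(a, F) = -4 (t(a, F) = -1*4 = -4)
w = -22/3 (w = (2*(-9) - 4)/3 = (-18 - 4)/3 = (1/3)*(-22) = -22/3 ≈ -7.3333)
M(K) = 20/9 + K/6 (M(K) = 1 - (-22/3 - K)/6 = 1 + (11/9 + K/6) = 20/9 + K/6)
M(349) - 1*32900 = (20/9 + (1/6)*349) - 1*32900 = (20/9 + 349/6) - 32900 = 1087/18 - 32900 = -591113/18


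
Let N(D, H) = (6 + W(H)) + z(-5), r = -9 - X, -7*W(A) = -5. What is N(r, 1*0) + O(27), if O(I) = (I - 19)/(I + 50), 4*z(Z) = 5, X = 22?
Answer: 355/44 ≈ 8.0682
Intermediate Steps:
W(A) = 5/7 (W(A) = -⅐*(-5) = 5/7)
z(Z) = 5/4 (z(Z) = (¼)*5 = 5/4)
r = -31 (r = -9 - 1*22 = -9 - 22 = -31)
N(D, H) = 223/28 (N(D, H) = (6 + 5/7) + 5/4 = 47/7 + 5/4 = 223/28)
O(I) = (-19 + I)/(50 + I)
N(r, 1*0) + O(27) = 223/28 + (-19 + 27)/(50 + 27) = 223/28 + 8/77 = 355/44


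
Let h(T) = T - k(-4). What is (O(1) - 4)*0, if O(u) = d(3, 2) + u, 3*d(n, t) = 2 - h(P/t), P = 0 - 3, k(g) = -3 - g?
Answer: 0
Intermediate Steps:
P = -3
h(T) = -1 + T (h(T) = T - (-3 - 1*(-4)) = T - (-3 + 4) = T - 1*1 = T - 1 = -1 + T)
d(n, t) = 1 + 1/t (d(n, t) = (2 - (-1 - 3/t))/3 = (2 + (1 + 3/t))/3 = (3 + 3/t)/3 = 1 + 1/t)
O(u) = 3/2 + u (O(u) = (1 + 2)/2 + u = (1/2)*3 + u = 3/2 + u)
(O(1) - 4)*0 = ((3/2 + 1) - 4)*0 = (5/2 - 4)*0 = -3/2*0 = 0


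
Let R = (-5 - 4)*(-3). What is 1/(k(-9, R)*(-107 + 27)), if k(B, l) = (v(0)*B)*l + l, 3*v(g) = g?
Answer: -1/2160 ≈ -0.00046296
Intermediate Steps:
v(g) = g/3
R = 27 (R = -9*(-3) = 27)
k(B, l) = l (k(B, l) = (((⅓)*0)*B)*l + l = (0*B)*l + l = 0*l + l = 0 + l = l)
1/(k(-9, R)*(-107 + 27)) = 1/(27*(-107 + 27)) = 1/(27*(-80)) = 1/(-2160) = -1/2160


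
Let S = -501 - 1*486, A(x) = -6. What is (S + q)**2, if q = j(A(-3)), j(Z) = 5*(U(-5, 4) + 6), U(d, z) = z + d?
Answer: 925444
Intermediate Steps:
U(d, z) = d + z
j(Z) = 25 (j(Z) = 5*((-5 + 4) + 6) = 5*(-1 + 6) = 5*5 = 25)
q = 25
S = -987 (S = -501 - 486 = -987)
(S + q)**2 = (-987 + 25)**2 = (-962)**2 = 925444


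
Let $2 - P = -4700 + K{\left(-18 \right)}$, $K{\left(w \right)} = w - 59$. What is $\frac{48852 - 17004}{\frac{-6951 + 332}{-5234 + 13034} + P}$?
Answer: $\frac{248414400}{37269581} \approx 6.6653$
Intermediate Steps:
$K{\left(w \right)} = -59 + w$ ($K{\left(w \right)} = w - 59 = -59 + w$)
$P = 4779$ ($P = 2 - \left(-4700 - 77\right) = 2 - -4777 = 2 + 4777 = 4779$)
$\frac{48852 - 17004}{\frac{-6951 + 332}{-5234 + 13034} + P} = \frac{48852 - 17004}{\frac{-6951 + 332}{-5234 + 13034} + 4779} = \frac{31848}{- \frac{6619}{7800} + 4779} = \frac{31848}{\frac{37269581}{7800}} = 31848 \cdot \frac{7800}{37269581} = \frac{248414400}{37269581}$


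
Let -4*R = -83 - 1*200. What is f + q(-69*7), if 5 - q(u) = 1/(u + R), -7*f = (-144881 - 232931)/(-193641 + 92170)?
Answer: 180559585/40388957 ≈ 4.4705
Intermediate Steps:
R = 283/4 (R = -(-83 - 1*200)/4 = -(-83 - 200)/4 = -1/4*(-283) = 283/4 ≈ 70.750)
f = -13028/24493 (f = -(-144881 - 232931)/(7*(-193641 + 92170)) = -(-377812)/(7*(-101471)) = -(-377812)*(-1)/(7*101471) = -1/7*13028/3499 = -13028/24493 ≈ -0.53191)
q(u) = 5 - 1/(283/4 + u) (q(u) = 5 - 1/(u + 283/4) = 5 - 1/(283/4 + u))
f + q(-69*7) = -13028/24493 + (1411 + 20*(-69*7))/(283 + 4*(-69*7)) = -13028/24493 + (1411 + 20*(-483))/(283 + 4*(-483)) = -13028/24493 + (1411 - 9660)/(283 - 1932) = -13028/24493 - 8249/(-1649) = -13028/24493 - 1/1649*(-8249) = -13028/24493 + 8249/1649 = 180559585/40388957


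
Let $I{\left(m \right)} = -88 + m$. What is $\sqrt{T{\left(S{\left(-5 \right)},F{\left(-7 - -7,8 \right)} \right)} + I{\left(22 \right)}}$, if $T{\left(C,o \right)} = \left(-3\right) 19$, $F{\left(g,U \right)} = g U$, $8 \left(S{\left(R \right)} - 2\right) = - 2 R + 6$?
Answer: $i \sqrt{123} \approx 11.091 i$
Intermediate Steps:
$S{\left(R \right)} = \frac{11}{4} - \frac{R}{4}$ ($S{\left(R \right)} = 2 + \frac{- 2 R + 6}{8} = 2 + \frac{6 - 2 R}{8} = 2 - \left(- \frac{3}{4} + \frac{R}{4}\right) = \frac{11}{4} - \frac{R}{4}$)
$F{\left(g,U \right)} = U g$
$T{\left(C,o \right)} = -57$
$\sqrt{T{\left(S{\left(-5 \right)},F{\left(-7 - -7,8 \right)} \right)} + I{\left(22 \right)}} = \sqrt{-57 + \left(-88 + 22\right)} = \sqrt{-57 - 66} = \sqrt{-123} = i \sqrt{123}$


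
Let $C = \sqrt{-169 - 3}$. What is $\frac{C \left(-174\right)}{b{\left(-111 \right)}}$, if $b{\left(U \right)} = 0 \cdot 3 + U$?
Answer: $\frac{116 i \sqrt{43}}{37} \approx 20.558 i$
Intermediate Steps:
$C = 2 i \sqrt{43}$ ($C = \sqrt{-172} = 2 i \sqrt{43} \approx 13.115 i$)
$b{\left(U \right)} = U$ ($b{\left(U \right)} = 0 + U = U$)
$\frac{C \left(-174\right)}{b{\left(-111 \right)}} = \frac{2 i \sqrt{43} \left(-174\right)}{-111} = - 348 i \sqrt{43} \left(- \frac{1}{111}\right) = \frac{116 i \sqrt{43}}{37}$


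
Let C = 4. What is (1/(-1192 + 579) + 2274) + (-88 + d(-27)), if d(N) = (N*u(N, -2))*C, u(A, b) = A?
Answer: 3127525/613 ≈ 5102.0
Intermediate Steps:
d(N) = 4*N**2 (d(N) = (N*N)*4 = N**2*4 = 4*N**2)
(1/(-1192 + 579) + 2274) + (-88 + d(-27)) = (1/(-1192 + 579) + 2274) + (-88 + 4*(-27)**2) = (1/(-613) + 2274) + (-88 + 4*729) = (-1/613 + 2274) + (-88 + 2916) = 1393961/613 + 2828 = 3127525/613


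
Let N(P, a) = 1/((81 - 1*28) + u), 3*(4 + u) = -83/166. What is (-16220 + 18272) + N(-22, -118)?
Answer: 601242/293 ≈ 2052.0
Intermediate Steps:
u = -25/6 (u = -4 + (-83/166)/3 = -4 + (-83*1/166)/3 = -4 + (⅓)*(-½) = -4 - ⅙ = -25/6 ≈ -4.1667)
N(P, a) = 6/293 (N(P, a) = 1/((81 - 1*28) - 25/6) = 1/((81 - 28) - 25/6) = 1/(53 - 25/6) = 1/(293/6) = 6/293)
(-16220 + 18272) + N(-22, -118) = (-16220 + 18272) + 6/293 = 2052 + 6/293 = 601242/293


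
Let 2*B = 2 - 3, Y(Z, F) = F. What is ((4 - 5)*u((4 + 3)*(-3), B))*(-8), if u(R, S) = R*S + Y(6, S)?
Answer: 80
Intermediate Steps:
B = -1/2 (B = (2 - 3)/2 = (1/2)*(-1) = -1/2 ≈ -0.50000)
u(R, S) = S + R*S (u(R, S) = R*S + S = S + R*S)
((4 - 5)*u((4 + 3)*(-3), B))*(-8) = ((4 - 5)*(-(1 + (4 + 3)*(-3))/2))*(-8) = -(-1)*(1 + 7*(-3))/2*(-8) = -(-1)*(1 - 21)/2*(-8) = -(-1)*(-20)/2*(-8) = -1*10*(-8) = -10*(-8) = 80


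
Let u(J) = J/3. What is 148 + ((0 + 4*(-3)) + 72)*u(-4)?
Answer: 68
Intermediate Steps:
u(J) = J/3 (u(J) = J*(1/3) = J/3)
148 + ((0 + 4*(-3)) + 72)*u(-4) = 148 + ((0 + 4*(-3)) + 72)*((1/3)*(-4)) = 148 + ((0 - 12) + 72)*(-4/3) = 148 + (-12 + 72)*(-4/3) = 148 + 60*(-4/3) = 148 - 80 = 68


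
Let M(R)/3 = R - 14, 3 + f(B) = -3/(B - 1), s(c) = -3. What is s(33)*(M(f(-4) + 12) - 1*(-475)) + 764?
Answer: -3107/5 ≈ -621.40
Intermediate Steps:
f(B) = -3 - 3/(-1 + B) (f(B) = -3 - 3/(B - 1) = -3 - 3/(-1 + B))
M(R) = -42 + 3*R (M(R) = 3*(R - 14) = 3*(-14 + R) = -42 + 3*R)
s(33)*(M(f(-4) + 12) - 1*(-475)) + 764 = -3*((-42 + 3*(-3*(-4)/(-1 - 4) + 12)) - 1*(-475)) + 764 = -3*((-42 + 3*(-3*(-4)/(-5) + 12)) + 475) + 764 = -3*((-42 + 3*(-3*(-4)*(-⅕) + 12)) + 475) + 764 = -3*((-42 + 3*(-12/5 + 12)) + 475) + 764 = -3*((-42 + 3*(48/5)) + 475) + 764 = -3*((-42 + 144/5) + 475) + 764 = -3*(-66/5 + 475) + 764 = -3*2309/5 + 764 = -6927/5 + 764 = -3107/5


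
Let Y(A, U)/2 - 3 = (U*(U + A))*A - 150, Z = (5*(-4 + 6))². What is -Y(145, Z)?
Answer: -7104706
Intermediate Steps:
Z = 100 (Z = (5*2)² = 10² = 100)
Y(A, U) = -294 + 2*A*U*(A + U) (Y(A, U) = 6 + 2*((U*(U + A))*A - 150) = 6 + 2*((U*(A + U))*A - 150) = 6 + 2*(A*U*(A + U) - 150) = 6 + 2*(-150 + A*U*(A + U)) = 6 + (-300 + 2*A*U*(A + U)) = -294 + 2*A*U*(A + U))
-Y(145, Z) = -(-294 + 2*145*100² + 2*100*145²) = -(-294 + 2*145*10000 + 2*100*21025) = -(-294 + 2900000 + 4205000) = -1*7104706 = -7104706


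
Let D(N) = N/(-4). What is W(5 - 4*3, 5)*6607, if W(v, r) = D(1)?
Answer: -6607/4 ≈ -1651.8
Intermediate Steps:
D(N) = -N/4 (D(N) = N*(-¼) = -N/4)
W(v, r) = -¼ (W(v, r) = -¼*1 = -¼)
W(5 - 4*3, 5)*6607 = -¼*6607 = -6607/4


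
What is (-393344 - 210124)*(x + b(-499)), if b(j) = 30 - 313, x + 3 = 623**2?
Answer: -234050839524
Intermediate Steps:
x = 388126 (x = -3 + 623**2 = -3 + 388129 = 388126)
b(j) = -283
(-393344 - 210124)*(x + b(-499)) = (-393344 - 210124)*(388126 - 283) = -603468*387843 = -234050839524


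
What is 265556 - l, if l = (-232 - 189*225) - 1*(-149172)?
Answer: 159141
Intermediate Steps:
l = 106415 (l = (-232 - 42525) + 149172 = -42757 + 149172 = 106415)
265556 - l = 265556 - 1*106415 = 265556 - 106415 = 159141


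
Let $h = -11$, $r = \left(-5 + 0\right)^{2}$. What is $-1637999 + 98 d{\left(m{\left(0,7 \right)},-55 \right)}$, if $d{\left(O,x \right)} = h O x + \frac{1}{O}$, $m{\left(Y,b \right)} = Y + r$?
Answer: $- \frac{3893627}{25} \approx -1.5575 \cdot 10^{5}$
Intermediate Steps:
$r = 25$ ($r = \left(-5\right)^{2} = 25$)
$m{\left(Y,b \right)} = 25 + Y$ ($m{\left(Y,b \right)} = Y + 25 = 25 + Y$)
$d{\left(O,x \right)} = \frac{1}{O} - 11 O x$ ($d{\left(O,x \right)} = - 11 O x + \frac{1}{O} = \frac{1}{O} - 11 O x$)
$-1637999 + 98 d{\left(m{\left(0,7 \right)},-55 \right)} = -1637999 + 98 \left(\frac{1}{25 + 0} - 11 \left(25 + 0\right) \left(-55\right)\right) = -1637999 + 98 \left(\frac{1}{25} - 275 \left(-55\right)\right) = -1637999 + 98 \left(\frac{1}{25} + 15125\right) = -1637999 + 98 \cdot \frac{378126}{25} = -1637999 + \frac{37056348}{25} = - \frac{3893627}{25}$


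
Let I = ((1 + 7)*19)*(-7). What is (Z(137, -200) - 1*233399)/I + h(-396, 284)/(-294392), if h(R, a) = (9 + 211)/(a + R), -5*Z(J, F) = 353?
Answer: 171828961433/783082720 ≈ 219.43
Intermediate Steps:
Z(J, F) = -353/5 (Z(J, F) = -⅕*353 = -353/5)
h(R, a) = 220/(R + a)
I = -1064 (I = (8*19)*(-7) = 152*(-7) = -1064)
(Z(137, -200) - 1*233399)/I + h(-396, 284)/(-294392) = (-353/5 - 1*233399)/(-1064) + (220/(-396 + 284))/(-294392) = (-353/5 - 233399)*(-1/1064) + (220/(-112))*(-1/294392) = -1167348/5*(-1/1064) + (220*(-1/112))*(-1/294392) = 41691/190 - 55/28*(-1/294392) = 41691/190 + 55/8242976 = 171828961433/783082720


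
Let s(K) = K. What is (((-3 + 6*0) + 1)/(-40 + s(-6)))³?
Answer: 1/12167 ≈ 8.2190e-5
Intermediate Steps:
(((-3 + 6*0) + 1)/(-40 + s(-6)))³ = (((-3 + 6*0) + 1)/(-40 - 6))³ = (((-3 + 0) + 1)/(-46))³ = ((-3 + 1)*(-1/46))³ = (-2*(-1/46))³ = (1/23)³ = 1/12167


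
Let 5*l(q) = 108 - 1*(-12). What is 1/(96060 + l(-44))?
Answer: 1/96084 ≈ 1.0408e-5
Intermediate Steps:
l(q) = 24 (l(q) = (108 - 1*(-12))/5 = (108 + 12)/5 = (1/5)*120 = 24)
1/(96060 + l(-44)) = 1/(96060 + 24) = 1/96084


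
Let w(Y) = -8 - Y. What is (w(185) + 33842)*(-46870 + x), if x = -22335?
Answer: -2328679045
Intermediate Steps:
(w(185) + 33842)*(-46870 + x) = ((-8 - 1*185) + 33842)*(-46870 - 22335) = ((-8 - 185) + 33842)*(-69205) = (-193 + 33842)*(-69205) = 33649*(-69205) = -2328679045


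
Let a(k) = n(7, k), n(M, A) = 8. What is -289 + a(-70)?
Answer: -281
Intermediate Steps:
a(k) = 8
-289 + a(-70) = -289 + 8 = -281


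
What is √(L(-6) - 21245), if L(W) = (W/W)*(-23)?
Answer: 2*I*√5317 ≈ 145.84*I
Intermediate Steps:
L(W) = -23 (L(W) = 1*(-23) = -23)
√(L(-6) - 21245) = √(-23 - 21245) = √(-21268) = 2*I*√5317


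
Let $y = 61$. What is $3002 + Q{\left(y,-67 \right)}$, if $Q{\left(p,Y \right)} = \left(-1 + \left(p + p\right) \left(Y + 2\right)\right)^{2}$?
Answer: $62903763$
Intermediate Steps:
$Q{\left(p,Y \right)} = \left(-1 + 2 p \left(2 + Y\right)\right)^{2}$
$3002 + Q{\left(y,-67 \right)} = 3002 + \left(-1 + 4 \cdot 61 + 2 \left(-67\right) 61\right)^{2} = 3002 + \left(-1 + 244 - 8174\right)^{2} = 3002 + \left(-7931\right)^{2} = 3002 + 62900761 = 62903763$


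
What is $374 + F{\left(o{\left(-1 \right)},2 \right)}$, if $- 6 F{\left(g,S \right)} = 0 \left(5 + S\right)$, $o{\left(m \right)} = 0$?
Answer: $374$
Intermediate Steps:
$F{\left(g,S \right)} = 0$ ($F{\left(g,S \right)} = - \frac{0 \left(5 + S\right)}{6} = \left(- \frac{1}{6}\right) 0 = 0$)
$374 + F{\left(o{\left(-1 \right)},2 \right)} = 374 + 0 = 374$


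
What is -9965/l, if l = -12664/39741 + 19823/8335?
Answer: -3300818906775/682231403 ≈ -4838.3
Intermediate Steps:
l = 682231403/331241235 (l = -12664*1/39741 + 19823*(1/8335) = -12664/39741 + 19823/8335 = 682231403/331241235 ≈ 2.0596)
-9965/l = -9965/682231403/331241235 = -9965*331241235/682231403 = -3300818906775/682231403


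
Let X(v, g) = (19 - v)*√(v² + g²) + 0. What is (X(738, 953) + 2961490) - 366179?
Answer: 2595311 - 719*√1452853 ≈ 1.7287e+6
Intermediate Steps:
X(v, g) = √(g² + v²)*(19 - v) (X(v, g) = (19 - v)*√(g² + v²) + 0 = √(g² + v²)*(19 - v) + 0 = √(g² + v²)*(19 - v))
(X(738, 953) + 2961490) - 366179 = (√(953² + 738²)*(19 - 1*738) + 2961490) - 366179 = (√(908209 + 544644)*(19 - 738) + 2961490) - 366179 = (√1452853*(-719) + 2961490) - 366179 = (-719*√1452853 + 2961490) - 366179 = (2961490 - 719*√1452853) - 366179 = 2595311 - 719*√1452853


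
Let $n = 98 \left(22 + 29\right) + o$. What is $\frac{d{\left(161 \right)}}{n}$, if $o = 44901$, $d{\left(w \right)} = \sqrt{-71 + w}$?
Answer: $\frac{\sqrt{10}}{16633} \approx 0.00019012$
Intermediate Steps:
$n = 49899$ ($n = 98 \left(22 + 29\right) + 44901 = 98 \cdot 51 + 44901 = 4998 + 44901 = 49899$)
$\frac{d{\left(161 \right)}}{n} = \frac{\sqrt{-71 + 161}}{49899} = \sqrt{90} \cdot \frac{1}{49899} = 3 \sqrt{10} \cdot \frac{1}{49899} = \frac{\sqrt{10}}{16633}$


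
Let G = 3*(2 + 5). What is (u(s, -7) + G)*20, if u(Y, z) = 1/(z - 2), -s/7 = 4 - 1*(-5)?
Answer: 3760/9 ≈ 417.78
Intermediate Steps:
s = -63 (s = -7*(4 - 1*(-5)) = -7*(4 + 5) = -7*9 = -63)
G = 21 (G = 3*7 = 21)
u(Y, z) = 1/(-2 + z)
(u(s, -7) + G)*20 = (1/(-2 - 7) + 21)*20 = (1/(-9) + 21)*20 = (-⅑ + 21)*20 = (188/9)*20 = 3760/9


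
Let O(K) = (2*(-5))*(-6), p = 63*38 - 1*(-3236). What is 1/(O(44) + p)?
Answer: 1/5690 ≈ 0.00017575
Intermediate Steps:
p = 5630 (p = 2394 + 3236 = 5630)
O(K) = 60 (O(K) = -10*(-6) = 60)
1/(O(44) + p) = 1/(60 + 5630) = 1/5690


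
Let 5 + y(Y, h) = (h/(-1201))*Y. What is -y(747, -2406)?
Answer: -1791277/1201 ≈ -1491.5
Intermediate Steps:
y(Y, h) = -5 - Y*h/1201 (y(Y, h) = -5 + (h/(-1201))*Y = -5 + (h*(-1/1201))*Y = -5 + (-h/1201)*Y = -5 - Y*h/1201)
-y(747, -2406) = -(-5 - 1/1201*747*(-2406)) = -(-5 + 1797282/1201) = -1*1791277/1201 = -1791277/1201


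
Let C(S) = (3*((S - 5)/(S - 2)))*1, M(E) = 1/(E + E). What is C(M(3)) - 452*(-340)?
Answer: 1690567/11 ≈ 1.5369e+5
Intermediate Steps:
M(E) = 1/(2*E)
C(S) = 3*(-5 + S)/(-2 + S) (C(S) = (3*((-5 + S)/(-2 + S)))*1 = (3*(-5 + S)/(-2 + S))*1 = 3*(-5 + S)/(-2 + S))
C(M(3)) - 452*(-340) = 3*(-5 + (½)/3)/(-2 + (½)/3) - 452*(-340) = 3*(-5 + (½)*(⅓))/(-2 + (½)*(⅓)) + 153680 = 3*(-5 + ⅙)/(-2 + ⅙) + 153680 = 3*(-29/6)/(-11/6) + 153680 = 3*(-6/11)*(-29/6) + 153680 = 87/11 + 153680 = 1690567/11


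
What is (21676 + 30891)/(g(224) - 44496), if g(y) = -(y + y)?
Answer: -52567/44944 ≈ -1.1696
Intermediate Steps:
g(y) = -2*y
(21676 + 30891)/(g(224) - 44496) = (21676 + 30891)/(-2*224 - 44496) = 52567/(-448 - 44496) = 52567/(-44944) = 52567*(-1/44944) = -52567/44944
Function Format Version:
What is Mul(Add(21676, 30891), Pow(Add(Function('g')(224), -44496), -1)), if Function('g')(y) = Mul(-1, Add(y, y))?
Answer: Rational(-52567, 44944) ≈ -1.1696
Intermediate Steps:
Function('g')(y) = Mul(-2, y) (Function('g')(y) = Mul(-1, Mul(2, y)) = Mul(-2, y))
Mul(Add(21676, 30891), Pow(Add(Function('g')(224), -44496), -1)) = Mul(Add(21676, 30891), Pow(Add(Mul(-2, 224), -44496), -1)) = Mul(52567, Pow(Add(-448, -44496), -1)) = Mul(52567, Pow(-44944, -1)) = Mul(52567, Rational(-1, 44944)) = Rational(-52567, 44944)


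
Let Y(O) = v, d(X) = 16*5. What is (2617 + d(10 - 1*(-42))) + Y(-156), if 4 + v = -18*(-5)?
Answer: 2783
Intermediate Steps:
d(X) = 80
v = 86 (v = -4 - 18*(-5) = -4 + 90 = 86)
Y(O) = 86
(2617 + d(10 - 1*(-42))) + Y(-156) = (2617 + 80) + 86 = 2697 + 86 = 2783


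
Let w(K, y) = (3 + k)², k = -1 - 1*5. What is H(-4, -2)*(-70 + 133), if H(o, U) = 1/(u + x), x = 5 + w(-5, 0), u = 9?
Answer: 63/23 ≈ 2.7391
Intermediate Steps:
k = -6 (k = -1 - 5 = -6)
w(K, y) = 9 (w(K, y) = (3 - 6)² = (-3)² = 9)
x = 14 (x = 5 + 9 = 14)
H(o, U) = 1/23 (H(o, U) = 1/(9 + 14) = 1/23)
H(-4, -2)*(-70 + 133) = (-70 + 133)/23 = (1/23)*63 = 63/23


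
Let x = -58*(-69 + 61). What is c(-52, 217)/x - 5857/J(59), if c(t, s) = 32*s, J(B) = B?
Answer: -144247/1711 ≈ -84.306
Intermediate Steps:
x = 464 (x = -58*(-8) = 464)
c(-52, 217)/x - 5857/J(59) = (32*217)/464 - 5857/59 = 6944*(1/464) - 5857*1/59 = 434/29 - 5857/59 = -144247/1711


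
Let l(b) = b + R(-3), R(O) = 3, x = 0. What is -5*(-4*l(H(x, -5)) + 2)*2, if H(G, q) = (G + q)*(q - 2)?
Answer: 1500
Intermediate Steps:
H(G, q) = (-2 + q)*(G + q) (H(G, q) = (G + q)*(-2 + q) = (-2 + q)*(G + q))
l(b) = 3 + b (l(b) = b + 3 = 3 + b)
-5*(-4*l(H(x, -5)) + 2)*2 = -5*(-4*(3 + ((-5)² - 2*0 - 2*(-5) + 0*(-5))) + 2)*2 = -5*(-4*(3 + (25 + 0 + 10 + 0)) + 2)*2 = -5*(-4*(3 + 35) + 2)*2 = -5*(-4*38 + 2)*2 = -5*(-152 + 2)*2 = -5*(-150)*2 = 750*2 = 1500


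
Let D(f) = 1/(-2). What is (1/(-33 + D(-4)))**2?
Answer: 4/4489 ≈ 0.00089107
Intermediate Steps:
D(f) = -1/2
(1/(-33 + D(-4)))**2 = (1/(-33 - 1/2))**2 = (1/(-67/2))**2 = (-2/67)**2 = 4/4489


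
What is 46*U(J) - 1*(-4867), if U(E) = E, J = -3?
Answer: 4729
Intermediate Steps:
46*U(J) - 1*(-4867) = 46*(-3) - 1*(-4867) = -138 + 4867 = 4729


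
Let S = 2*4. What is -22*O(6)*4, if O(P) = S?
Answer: -704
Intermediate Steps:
S = 8
O(P) = 8
-22*O(6)*4 = -22*8*4 = -176*4 = -704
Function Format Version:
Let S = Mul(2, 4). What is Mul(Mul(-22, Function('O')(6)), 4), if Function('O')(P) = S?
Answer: -704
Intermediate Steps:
S = 8
Function('O')(P) = 8
Mul(Mul(-22, Function('O')(6)), 4) = Mul(Mul(-22, 8), 4) = Mul(-176, 4) = -704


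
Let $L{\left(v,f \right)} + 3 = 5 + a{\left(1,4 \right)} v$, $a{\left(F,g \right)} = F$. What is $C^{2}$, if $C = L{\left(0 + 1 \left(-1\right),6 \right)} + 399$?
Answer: $160000$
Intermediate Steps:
$L{\left(v,f \right)} = 2 + v$ ($L{\left(v,f \right)} = -3 + \left(5 + 1 v\right) = -3 + \left(5 + v\right) = 2 + v$)
$C = 400$ ($C = \left(2 + \left(0 + 1 \left(-1\right)\right)\right) + 399 = \left(2 + \left(0 - 1\right)\right) + 399 = \left(2 - 1\right) + 399 = 1 + 399 = 400$)
$C^{2} = 400^{2} = 160000$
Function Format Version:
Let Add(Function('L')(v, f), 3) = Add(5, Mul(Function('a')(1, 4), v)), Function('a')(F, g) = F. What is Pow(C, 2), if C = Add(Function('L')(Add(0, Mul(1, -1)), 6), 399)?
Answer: 160000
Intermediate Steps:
Function('L')(v, f) = Add(2, v) (Function('L')(v, f) = Add(-3, Add(5, Mul(1, v))) = Add(-3, Add(5, v)) = Add(2, v))
C = 400 (C = Add(Add(2, Add(0, Mul(1, -1))), 399) = Add(Add(2, Add(0, -1)), 399) = Add(Add(2, -1), 399) = Add(1, 399) = 400)
Pow(C, 2) = Pow(400, 2) = 160000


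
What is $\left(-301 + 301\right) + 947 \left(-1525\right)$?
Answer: $-1444175$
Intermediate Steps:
$\left(-301 + 301\right) + 947 \left(-1525\right) = 0 - 1444175 = -1444175$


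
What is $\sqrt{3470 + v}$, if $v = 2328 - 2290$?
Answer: $2 \sqrt{877} \approx 59.228$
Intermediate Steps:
$v = 38$ ($v = 2328 - 2290 = 38$)
$\sqrt{3470 + v} = \sqrt{3470 + 38} = \sqrt{3508} = 2 \sqrt{877}$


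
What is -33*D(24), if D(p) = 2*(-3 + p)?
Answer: -1386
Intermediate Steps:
D(p) = -6 + 2*p
-33*D(24) = -33*(-6 + 2*24) = -33*(-6 + 48) = -33*42 = -1386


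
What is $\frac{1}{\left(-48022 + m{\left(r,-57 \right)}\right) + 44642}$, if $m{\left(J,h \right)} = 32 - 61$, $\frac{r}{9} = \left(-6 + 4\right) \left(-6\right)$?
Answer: $- \frac{1}{3409} \approx -0.00029334$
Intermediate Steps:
$r = 108$ ($r = 9 \left(-6 + 4\right) \left(-6\right) = 9 \left(\left(-2\right) \left(-6\right)\right) = 9 \cdot 12 = 108$)
$m{\left(J,h \right)} = -29$ ($m{\left(J,h \right)} = 32 - 61 = -29$)
$\frac{1}{\left(-48022 + m{\left(r,-57 \right)}\right) + 44642} = \frac{1}{\left(-48022 - 29\right) + 44642} = \frac{1}{-48051 + 44642} = \frac{1}{-3409} = - \frac{1}{3409}$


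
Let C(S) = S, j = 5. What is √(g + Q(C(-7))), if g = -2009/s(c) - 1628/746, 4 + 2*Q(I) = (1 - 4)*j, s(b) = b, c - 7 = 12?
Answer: I*√23589774026/14174 ≈ 10.836*I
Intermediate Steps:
c = 19 (c = 7 + 12 = 19)
Q(I) = -19/2 (Q(I) = -2 + ((1 - 4)*5)/2 = -2 + (-3*5)/2 = -2 + (½)*(-15) = -2 - 15/2 = -19/2)
g = -764823/7087 (g = -2009/19 - 1628/746 = -2009*1/19 - 1628*1/746 = -2009/19 - 814/373 = -764823/7087 ≈ -107.92)
√(g + Q(C(-7))) = √(-764823/7087 - 19/2) = √(-1664299/14174) = I*√23589774026/14174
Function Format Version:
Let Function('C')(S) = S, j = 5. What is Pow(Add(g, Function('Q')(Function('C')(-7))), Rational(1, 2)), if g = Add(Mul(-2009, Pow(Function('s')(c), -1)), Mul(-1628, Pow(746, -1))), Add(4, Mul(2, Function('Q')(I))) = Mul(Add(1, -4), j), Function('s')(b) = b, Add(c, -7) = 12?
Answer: Mul(Rational(1, 14174), I, Pow(23589774026, Rational(1, 2))) ≈ Mul(10.836, I)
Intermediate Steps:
c = 19 (c = Add(7, 12) = 19)
Function('Q')(I) = Rational(-19, 2) (Function('Q')(I) = Add(-2, Mul(Rational(1, 2), Mul(Add(1, -4), 5))) = Add(-2, Mul(Rational(1, 2), Mul(-3, 5))) = Add(-2, Mul(Rational(1, 2), -15)) = Add(-2, Rational(-15, 2)) = Rational(-19, 2))
g = Rational(-764823, 7087) (g = Add(Mul(-2009, Pow(19, -1)), Mul(-1628, Pow(746, -1))) = Add(Mul(-2009, Rational(1, 19)), Mul(-1628, Rational(1, 746))) = Add(Rational(-2009, 19), Rational(-814, 373)) = Rational(-764823, 7087) ≈ -107.92)
Pow(Add(g, Function('Q')(Function('C')(-7))), Rational(1, 2)) = Pow(Add(Rational(-764823, 7087), Rational(-19, 2)), Rational(1, 2)) = Pow(Rational(-1664299, 14174), Rational(1, 2)) = Mul(Rational(1, 14174), I, Pow(23589774026, Rational(1, 2)))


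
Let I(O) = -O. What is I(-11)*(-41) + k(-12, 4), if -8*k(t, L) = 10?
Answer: -1809/4 ≈ -452.25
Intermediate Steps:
k(t, L) = -5/4 (k(t, L) = -⅛*10 = -5/4)
I(-11)*(-41) + k(-12, 4) = -1*(-11)*(-41) - 5/4 = 11*(-41) - 5/4 = -451 - 5/4 = -1809/4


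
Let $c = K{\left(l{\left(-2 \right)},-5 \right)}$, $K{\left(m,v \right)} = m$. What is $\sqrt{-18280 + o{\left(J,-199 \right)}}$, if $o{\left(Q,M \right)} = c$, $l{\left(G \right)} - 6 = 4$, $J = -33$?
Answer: $3 i \sqrt{2030} \approx 135.17 i$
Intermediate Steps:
$l{\left(G \right)} = 10$ ($l{\left(G \right)} = 6 + 4 = 10$)
$c = 10$
$o{\left(Q,M \right)} = 10$
$\sqrt{-18280 + o{\left(J,-199 \right)}} = \sqrt{-18280 + 10} = \sqrt{-18270} = 3 i \sqrt{2030}$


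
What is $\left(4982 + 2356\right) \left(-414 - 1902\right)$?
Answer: $-16994808$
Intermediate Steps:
$\left(4982 + 2356\right) \left(-414 - 1902\right) = 7338 \left(-2316\right) = -16994808$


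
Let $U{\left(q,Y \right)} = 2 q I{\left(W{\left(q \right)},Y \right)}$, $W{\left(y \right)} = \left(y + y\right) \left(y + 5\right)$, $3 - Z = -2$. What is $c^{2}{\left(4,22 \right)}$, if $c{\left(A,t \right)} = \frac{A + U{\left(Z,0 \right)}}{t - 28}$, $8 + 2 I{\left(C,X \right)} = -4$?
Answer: $\frac{784}{9} \approx 87.111$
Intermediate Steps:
$Z = 5$ ($Z = 3 - -2 = 3 + 2 = 5$)
$W{\left(y \right)} = 2 y \left(5 + y\right)$
$I{\left(C,X \right)} = -6$ ($I{\left(C,X \right)} = -4 + \frac{1}{2} \left(-4\right) = -4 - 2 = -6$)
$U{\left(q,Y \right)} = - 12 q$ ($U{\left(q,Y \right)} = 2 q \left(-6\right) = - 12 q$)
$c{\left(A,t \right)} = \frac{-60 + A}{-28 + t}$ ($c{\left(A,t \right)} = \frac{A - 60}{t - 28} = \frac{A - 60}{-28 + t} = \frac{-60 + A}{-28 + t}$)
$c^{2}{\left(4,22 \right)} = \left(\frac{-60 + 4}{-28 + 22}\right)^{2} = \left(\frac{1}{-6} \left(-56\right)\right)^{2} = \left(\left(- \frac{1}{6}\right) \left(-56\right)\right)^{2} = \left(\frac{28}{3}\right)^{2} = \frac{784}{9}$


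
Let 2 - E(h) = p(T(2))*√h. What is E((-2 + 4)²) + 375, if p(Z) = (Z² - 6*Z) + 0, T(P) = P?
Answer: 393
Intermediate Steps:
p(Z) = Z² - 6*Z
E(h) = 2 + 8*√h (E(h) = 2 - 2*(-6 + 2)*√h = 2 - 2*(-4)*√h = 2 - (-8)*√h = 2 + 8*√h)
E((-2 + 4)²) + 375 = (2 + 8*√((-2 + 4)²)) + 375 = (2 + 8*√(2²)) + 375 = (2 + 8*√4) + 375 = (2 + 8*2) + 375 = (2 + 16) + 375 = 18 + 375 = 393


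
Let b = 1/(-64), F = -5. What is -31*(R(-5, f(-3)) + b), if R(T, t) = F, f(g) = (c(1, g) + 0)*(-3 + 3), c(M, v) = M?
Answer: 9951/64 ≈ 155.48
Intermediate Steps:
f(g) = 0 (f(g) = (1 + 0)*(-3 + 3) = 1*0 = 0)
R(T, t) = -5
b = -1/64 ≈ -0.015625
-31*(R(-5, f(-3)) + b) = -31*(-5 - 1/64) = -31*(-321/64) = 9951/64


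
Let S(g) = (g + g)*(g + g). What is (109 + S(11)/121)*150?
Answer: 16950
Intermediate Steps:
S(g) = 4*g² (S(g) = (2*g)*(2*g) = 4*g²)
(109 + S(11)/121)*150 = (109 + (4*11²)/121)*150 = (109 + (4*121)*(1/121))*150 = (109 + 484*(1/121))*150 = (109 + 4)*150 = 113*150 = 16950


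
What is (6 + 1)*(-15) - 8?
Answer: -113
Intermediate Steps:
(6 + 1)*(-15) - 8 = 7*(-15) - 8 = -105 - 8 = -113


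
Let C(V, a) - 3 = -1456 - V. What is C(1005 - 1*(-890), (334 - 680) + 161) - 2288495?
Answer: -2291843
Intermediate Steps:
C(V, a) = -1453 - V (C(V, a) = 3 + (-1456 - V) = -1453 - V)
C(1005 - 1*(-890), (334 - 680) + 161) - 2288495 = (-1453 - (1005 - 1*(-890))) - 2288495 = (-1453 - (1005 + 890)) - 2288495 = (-1453 - 1*1895) - 2288495 = (-1453 - 1895) - 2288495 = -3348 - 2288495 = -2291843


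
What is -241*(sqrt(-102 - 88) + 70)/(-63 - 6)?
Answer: 16870/69 + 241*I*sqrt(190)/69 ≈ 244.49 + 48.144*I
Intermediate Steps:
-241*(sqrt(-102 - 88) + 70)/(-63 - 6) = -241*(sqrt(-190) + 70)/(-69) = -241*(I*sqrt(190) + 70)*(-1)/69 = -241*(70 + I*sqrt(190))*(-1)/69 = -241*(-70/69 - I*sqrt(190)/69) = 16870/69 + 241*I*sqrt(190)/69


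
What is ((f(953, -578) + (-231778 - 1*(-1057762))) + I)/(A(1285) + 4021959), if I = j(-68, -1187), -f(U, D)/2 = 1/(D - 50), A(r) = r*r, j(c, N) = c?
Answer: 259337625/1781379776 ≈ 0.14558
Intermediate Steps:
A(r) = r²
f(U, D) = -2/(-50 + D) (f(U, D) = -2/(D - 50) = -2/(-50 + D))
I = -68
((f(953, -578) + (-231778 - 1*(-1057762))) + I)/(A(1285) + 4021959) = ((-2/(-50 - 578) + (-231778 - 1*(-1057762))) - 68)/(1285² + 4021959) = ((-2/(-628) + (-231778 + 1057762)) - 68)/(1651225 + 4021959) = ((-2*(-1/628) + 825984) - 68)/5673184 = ((1/314 + 825984) - 68)*(1/5673184) = (259358977/314 - 68)*(1/5673184) = (259337625/314)*(1/5673184) = 259337625/1781379776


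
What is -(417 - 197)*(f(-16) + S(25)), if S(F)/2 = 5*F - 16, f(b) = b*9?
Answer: -16280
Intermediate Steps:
f(b) = 9*b
S(F) = -32 + 10*F (S(F) = 2*(5*F - 16) = 2*(-16 + 5*F) = -32 + 10*F)
-(417 - 197)*(f(-16) + S(25)) = -(417 - 197)*(9*(-16) + (-32 + 10*25)) = -220*(-144 + (-32 + 250)) = -220*(-144 + 218) = -220*74 = -1*16280 = -16280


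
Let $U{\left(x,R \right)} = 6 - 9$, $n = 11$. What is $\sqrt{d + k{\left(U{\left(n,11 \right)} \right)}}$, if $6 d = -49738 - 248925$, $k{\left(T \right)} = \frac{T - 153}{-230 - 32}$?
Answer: $\frac{i \sqrt{30751766610}}{786} \approx 223.11 i$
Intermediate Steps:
$U{\left(x,R \right)} = -3$ ($U{\left(x,R \right)} = 6 - 9 = -3$)
$k{\left(T \right)} = \frac{153}{262} - \frac{T}{262}$ ($k{\left(T \right)} = \frac{-153 + T}{-262} = \left(-153 + T\right) \left(- \frac{1}{262}\right) = \frac{153}{262} - \frac{T}{262}$)
$d = - \frac{298663}{6}$ ($d = \frac{-49738 - 248925}{6} = \frac{1}{6} \left(-298663\right) = - \frac{298663}{6} \approx -49777.0$)
$\sqrt{d + k{\left(U{\left(n,11 \right)} \right)}} = \sqrt{- \frac{298663}{6} + \left(\frac{153}{262} - - \frac{3}{262}\right)} = \sqrt{- \frac{298663}{6} + \left(\frac{153}{262} + \frac{3}{262}\right)} = \sqrt{- \frac{298663}{6} + \frac{78}{131}} = \sqrt{- \frac{39124385}{786}} = \frac{i \sqrt{30751766610}}{786}$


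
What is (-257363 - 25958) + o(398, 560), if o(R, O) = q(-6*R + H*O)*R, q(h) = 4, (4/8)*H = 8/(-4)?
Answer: -281729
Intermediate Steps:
H = -4 (H = 2*(8/(-4)) = 2*(8*(-1/4)) = 2*(-2) = -4)
o(R, O) = 4*R
(-257363 - 25958) + o(398, 560) = (-257363 - 25958) + 4*398 = -283321 + 1592 = -281729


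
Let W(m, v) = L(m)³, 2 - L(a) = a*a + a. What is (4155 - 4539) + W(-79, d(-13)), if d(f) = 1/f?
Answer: -233744896384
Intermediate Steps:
L(a) = 2 - a - a² (L(a) = 2 - (a*a + a) = 2 - (a² + a) = 2 - (a + a²) = 2 + (-a - a²) = 2 - a - a²)
W(m, v) = (2 - m - m²)³
(4155 - 4539) + W(-79, d(-13)) = (4155 - 4539) - (-2 - 79 + (-79)²)³ = -384 - (-2 - 79 + 6241)³ = -384 - 1*6160³ = -384 - 1*233744896000 = -384 - 233744896000 = -233744896384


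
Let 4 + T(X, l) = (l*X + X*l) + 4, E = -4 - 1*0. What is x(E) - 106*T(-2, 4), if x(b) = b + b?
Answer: 1688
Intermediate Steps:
E = -4 (E = -4 + 0 = -4)
T(X, l) = 2*X*l (T(X, l) = -4 + ((l*X + X*l) + 4) = -4 + ((X*l + X*l) + 4) = -4 + (2*X*l + 4) = -4 + (4 + 2*X*l) = 2*X*l)
x(b) = 2*b
x(E) - 106*T(-2, 4) = 2*(-4) - 212*(-2)*4 = -8 - 106*(-16) = -8 + 1696 = 1688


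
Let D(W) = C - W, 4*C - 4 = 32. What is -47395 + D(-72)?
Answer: -47314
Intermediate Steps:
C = 9 (C = 1 + (1/4)*32 = 1 + 8 = 9)
D(W) = 9 - W
-47395 + D(-72) = -47395 + (9 - 1*(-72)) = -47395 + (9 + 72) = -47395 + 81 = -47314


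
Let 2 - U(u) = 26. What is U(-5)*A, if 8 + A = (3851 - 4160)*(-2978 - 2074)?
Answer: -37465440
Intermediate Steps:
U(u) = -24 (U(u) = 2 - 1*26 = 2 - 26 = -24)
A = 1561060 (A = -8 + (3851 - 4160)*(-2978 - 2074) = -8 - 309*(-5052) = -8 + 1561068 = 1561060)
U(-5)*A = -24*1561060 = -37465440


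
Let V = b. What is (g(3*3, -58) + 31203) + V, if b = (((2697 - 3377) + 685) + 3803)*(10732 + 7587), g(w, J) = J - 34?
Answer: 69789863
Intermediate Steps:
g(w, J) = -34 + J
b = 69758752 (b = ((-680 + 685) + 3803)*18319 = (5 + 3803)*18319 = 3808*18319 = 69758752)
V = 69758752
(g(3*3, -58) + 31203) + V = ((-34 - 58) + 31203) + 69758752 = (-92 + 31203) + 69758752 = 31111 + 69758752 = 69789863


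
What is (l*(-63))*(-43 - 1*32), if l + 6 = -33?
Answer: -184275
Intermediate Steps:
l = -39 (l = -6 - 33 = -39)
(l*(-63))*(-43 - 1*32) = (-39*(-63))*(-43 - 1*32) = 2457*(-43 - 32) = 2457*(-75) = -184275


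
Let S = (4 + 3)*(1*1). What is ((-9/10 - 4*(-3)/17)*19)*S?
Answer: -4389/170 ≈ -25.818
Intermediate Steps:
S = 7 (S = 7*1 = 7)
((-9/10 - 4*(-3)/17)*19)*S = ((-9/10 - 4*(-3)/17)*19)*7 = ((-9*1/10 + 12*(1/17))*19)*7 = ((-9/10 + 12/17)*19)*7 = -33/170*19*7 = -627/170*7 = -4389/170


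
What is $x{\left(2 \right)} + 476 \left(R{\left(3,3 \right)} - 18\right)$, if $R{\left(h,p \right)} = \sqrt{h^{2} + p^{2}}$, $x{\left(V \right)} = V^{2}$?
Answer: $-8564 + 1428 \sqrt{2} \approx -6544.5$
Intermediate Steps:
$x{\left(2 \right)} + 476 \left(R{\left(3,3 \right)} - 18\right) = 2^{2} + 476 \left(\sqrt{3^{2} + 3^{2}} - 18\right) = 4 + 476 \left(\sqrt{9 + 9} - 18\right) = 4 + 476 \left(\sqrt{18} - 18\right) = 4 + 476 \left(3 \sqrt{2} - 18\right) = 4 + 476 \left(-18 + 3 \sqrt{2}\right) = 4 - \left(8568 - 1428 \sqrt{2}\right) = -8564 + 1428 \sqrt{2}$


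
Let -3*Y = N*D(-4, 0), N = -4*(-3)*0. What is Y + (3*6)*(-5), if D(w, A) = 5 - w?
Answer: -90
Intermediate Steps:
N = 0 (N = -(-12)*0 = -1*0 = 0)
Y = 0 (Y = -0*(5 - 1*(-4)) = -0*(5 + 4) = -0*9 = -⅓*0 = 0)
Y + (3*6)*(-5) = 0 + (3*6)*(-5) = 0 + 18*(-5) = 0 - 90 = -90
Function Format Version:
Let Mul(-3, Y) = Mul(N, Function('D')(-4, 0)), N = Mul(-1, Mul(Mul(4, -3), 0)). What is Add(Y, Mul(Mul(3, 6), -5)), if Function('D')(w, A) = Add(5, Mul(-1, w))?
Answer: -90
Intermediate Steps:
N = 0 (N = Mul(-1, Mul(-12, 0)) = Mul(-1, 0) = 0)
Y = 0 (Y = Mul(Rational(-1, 3), Mul(0, Add(5, Mul(-1, -4)))) = Mul(Rational(-1, 3), Mul(0, Add(5, 4))) = Mul(Rational(-1, 3), Mul(0, 9)) = Mul(Rational(-1, 3), 0) = 0)
Add(Y, Mul(Mul(3, 6), -5)) = Add(0, Mul(Mul(3, 6), -5)) = Add(0, Mul(18, -5)) = Add(0, -90) = -90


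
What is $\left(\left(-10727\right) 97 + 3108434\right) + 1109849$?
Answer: $3177764$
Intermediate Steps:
$\left(\left(-10727\right) 97 + 3108434\right) + 1109849 = \left(-1040519 + 3108434\right) + 1109849 = 2067915 + 1109849 = 3177764$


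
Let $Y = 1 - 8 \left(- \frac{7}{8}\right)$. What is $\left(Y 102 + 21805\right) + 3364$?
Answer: $25985$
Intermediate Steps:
$Y = 8$ ($Y = 1 - 8 \left(\left(-7\right) \frac{1}{8}\right) = 1 - -7 = 1 + 7 = 8$)
$\left(Y 102 + 21805\right) + 3364 = \left(8 \cdot 102 + 21805\right) + 3364 = \left(816 + 21805\right) + 3364 = 22621 + 3364 = 25985$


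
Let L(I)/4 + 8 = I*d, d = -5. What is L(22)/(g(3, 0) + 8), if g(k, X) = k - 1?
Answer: -236/5 ≈ -47.200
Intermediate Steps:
g(k, X) = -1 + k
L(I) = -32 - 20*I (L(I) = -32 + 4*(I*(-5)) = -32 + 4*(-5*I) = -32 - 20*I)
L(22)/(g(3, 0) + 8) = (-32 - 20*22)/((-1 + 3) + 8) = (-32 - 440)/(2 + 8) = -472/10 = (1/10)*(-472) = -236/5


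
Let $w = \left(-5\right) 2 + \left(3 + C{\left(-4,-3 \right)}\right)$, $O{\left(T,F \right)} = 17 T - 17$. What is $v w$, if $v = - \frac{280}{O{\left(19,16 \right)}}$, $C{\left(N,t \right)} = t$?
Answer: $\frac{1400}{153} \approx 9.1503$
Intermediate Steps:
$O{\left(T,F \right)} = -17 + 17 T$
$w = -10$ ($w = \left(-5\right) 2 + \left(3 - 3\right) = -10 + 0 = -10$)
$v = - \frac{140}{153}$ ($v = - \frac{280}{-17 + 17 \cdot 19} = - \frac{280}{-17 + 323} = - \frac{280}{306} = \left(-280\right) \frac{1}{306} = - \frac{140}{153} \approx -0.91503$)
$v w = \left(- \frac{140}{153}\right) \left(-10\right) = \frac{1400}{153}$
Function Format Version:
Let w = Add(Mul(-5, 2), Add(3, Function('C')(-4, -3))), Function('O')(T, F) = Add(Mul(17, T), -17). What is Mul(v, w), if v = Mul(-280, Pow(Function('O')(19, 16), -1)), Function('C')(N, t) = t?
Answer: Rational(1400, 153) ≈ 9.1503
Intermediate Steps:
Function('O')(T, F) = Add(-17, Mul(17, T))
w = -10 (w = Add(Mul(-5, 2), Add(3, -3)) = Add(-10, 0) = -10)
v = Rational(-140, 153) (v = Mul(-280, Pow(Add(-17, Mul(17, 19)), -1)) = Mul(-280, Pow(Add(-17, 323), -1)) = Mul(-280, Pow(306, -1)) = Mul(-280, Rational(1, 306)) = Rational(-140, 153) ≈ -0.91503)
Mul(v, w) = Mul(Rational(-140, 153), -10) = Rational(1400, 153)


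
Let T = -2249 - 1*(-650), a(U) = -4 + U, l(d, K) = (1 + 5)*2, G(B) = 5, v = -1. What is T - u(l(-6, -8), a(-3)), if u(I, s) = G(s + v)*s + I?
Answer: -1576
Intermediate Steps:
l(d, K) = 12 (l(d, K) = 6*2 = 12)
u(I, s) = I + 5*s (u(I, s) = 5*s + I = I + 5*s)
T = -1599 (T = -2249 + 650 = -1599)
T - u(l(-6, -8), a(-3)) = -1599 - (12 + 5*(-4 - 3)) = -1599 - (12 + 5*(-7)) = -1599 - (12 - 35) = -1599 - 1*(-23) = -1599 + 23 = -1576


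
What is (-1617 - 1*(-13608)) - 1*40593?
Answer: -28602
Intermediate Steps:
(-1617 - 1*(-13608)) - 1*40593 = (-1617 + 13608) - 40593 = 11991 - 40593 = -28602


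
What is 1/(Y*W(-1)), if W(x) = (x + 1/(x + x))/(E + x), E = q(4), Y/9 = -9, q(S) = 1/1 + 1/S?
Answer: 1/486 ≈ 0.0020576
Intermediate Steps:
q(S) = 1 + 1/S (q(S) = 1*1 + 1/S = 1 + 1/S)
Y = -81 (Y = 9*(-9) = -81)
E = 5/4 (E = (1 + 4)/4 = (¼)*5 = 5/4 ≈ 1.2500)
W(x) = (x + 1/(2*x))/(5/4 + x) (W(x) = (x + 1/(x + x))/(5/4 + x) = (x + 1/(2*x))/(5/4 + x))
1/(Y*W(-1)) = 1/(-162*(1 + 2*(-1)²)/((-1)*(5 + 4*(-1)))) = 1/(-162*(-1)*(1 + 2*1)/(5 - 4)) = 1/(-162*(-1)*(1 + 2)/1) = 1/(-162*(-1)*3) = 1/(-81*(-6)) = 1/486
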